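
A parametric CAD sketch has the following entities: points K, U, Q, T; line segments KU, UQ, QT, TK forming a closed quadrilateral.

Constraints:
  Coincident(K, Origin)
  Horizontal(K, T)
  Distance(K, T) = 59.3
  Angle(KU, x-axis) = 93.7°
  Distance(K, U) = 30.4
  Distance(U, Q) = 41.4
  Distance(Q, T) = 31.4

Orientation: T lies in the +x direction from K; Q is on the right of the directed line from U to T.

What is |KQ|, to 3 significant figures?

28.0

Checks: |UQ| = 41.40 ✓; |QT| = 31.40 ✓.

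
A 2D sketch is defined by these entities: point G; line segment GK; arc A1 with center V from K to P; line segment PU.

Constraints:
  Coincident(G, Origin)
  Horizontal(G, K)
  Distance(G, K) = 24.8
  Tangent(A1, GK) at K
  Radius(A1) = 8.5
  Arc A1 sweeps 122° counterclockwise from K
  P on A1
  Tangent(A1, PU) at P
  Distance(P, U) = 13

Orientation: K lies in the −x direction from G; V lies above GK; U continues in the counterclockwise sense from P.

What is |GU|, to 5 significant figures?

34.303

G is at the origin; G and K share the same y with |GK| = 24.8 and K on the −x side, so K = (-24.800, 0.0000). A1 meets GK tangentially, so VK is at right angles to GK, so V = K + (0, 8.5) = (-24.800, 8.5000). On A1, K sits at bearing -90° from V; a 122° counterclockwise sweep puts P at bearing 32°, so P = V + 8.5·(cos 32°, sin 32°) = (-17.592, 13.004). Tangency of A1 to PU means the radius VP is perpendicular to PU, so PU runs along (−sin 32°, cos 32°); with |PU| = 13.0, U = (-24.481, 24.029). Then |GU| = |U − G| = 34.303.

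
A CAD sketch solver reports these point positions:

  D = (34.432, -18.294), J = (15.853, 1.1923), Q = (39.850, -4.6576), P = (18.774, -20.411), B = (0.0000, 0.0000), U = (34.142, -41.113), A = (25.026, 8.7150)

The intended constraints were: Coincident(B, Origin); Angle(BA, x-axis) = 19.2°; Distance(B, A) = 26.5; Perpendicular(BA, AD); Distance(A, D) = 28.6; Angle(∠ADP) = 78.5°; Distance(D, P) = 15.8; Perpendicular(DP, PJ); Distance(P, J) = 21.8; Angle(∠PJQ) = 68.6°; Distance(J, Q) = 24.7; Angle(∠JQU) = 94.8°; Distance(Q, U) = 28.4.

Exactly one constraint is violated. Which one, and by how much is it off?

Distance(Q, U) = 28.4 — off by 8.50.

B = (0.00, 0.00) ✓; BA at 19.20° ✓; |BA| = 26.50 ✓; ∠(BA, AD) = 90.00° ✓; |AD| = 28.60 ✓; ∠ADP = 78.50° ✓; |DP| = 15.80 ✓; ∠(DP, PJ) = 90.00° ✓; |PJ| = 21.80 ✓; ∠PJQ = 68.60° ✓; |JQ| = 24.70 ✓; ∠JQU = 94.80° ✓; |QU| = 36.90 ✗.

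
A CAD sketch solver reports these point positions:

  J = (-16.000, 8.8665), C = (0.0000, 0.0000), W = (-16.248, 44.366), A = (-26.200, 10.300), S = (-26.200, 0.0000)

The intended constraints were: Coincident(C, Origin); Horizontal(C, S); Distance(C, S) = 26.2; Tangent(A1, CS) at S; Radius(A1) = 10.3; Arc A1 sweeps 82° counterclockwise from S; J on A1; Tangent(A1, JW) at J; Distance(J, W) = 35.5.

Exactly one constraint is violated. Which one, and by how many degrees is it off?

Tangent(A1, JW) at J — off by 8.40°.

C = (0.00, 0.00) ✓; C.y = 0.00, S.y = 0.00 ✓; |CS| = 26.20 ✓; ∠(AS, SC) = 90.00° ✓; |AS| = 10.30 ✓; bearing(A→J) − bearing(A→S) = 82.00° ✓; |AJ| = 10.30 ✓; ∠(AJ, JW) = 81.60° ✗; |JW| = 35.50 ✓.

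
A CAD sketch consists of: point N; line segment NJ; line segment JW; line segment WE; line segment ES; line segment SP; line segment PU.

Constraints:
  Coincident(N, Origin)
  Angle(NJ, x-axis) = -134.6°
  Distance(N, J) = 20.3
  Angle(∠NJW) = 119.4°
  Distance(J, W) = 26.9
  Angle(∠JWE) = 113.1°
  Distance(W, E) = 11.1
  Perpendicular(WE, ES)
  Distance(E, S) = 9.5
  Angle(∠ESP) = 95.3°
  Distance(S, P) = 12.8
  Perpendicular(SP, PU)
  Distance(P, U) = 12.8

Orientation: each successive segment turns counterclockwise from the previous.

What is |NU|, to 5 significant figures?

43.160

N is at the origin; NJ runs at -134.6° with length 20.3, so J = (-14.254, -14.454). ∠NJW = 119.4° gives JW at -74.000° from the x-axis; with |JW| = 26.9, W = (-6.8391, -40.312). ∠JWE = 113.1° gives WE at -7.1000° from the x-axis; with |WE| = 11.1, E = (4.1758, -41.684). The perpendicularity gives ES at right angles to WE, so ES runs at 82.900°; with |ES| = 9.5, S = (5.3500, -32.257). ∠ESP = 95.3° gives SP at 167.60° from the x-axis; with |SP| = 12.8, P = (-7.1514, -29.508). The perpendicularity gives PU at right angles to SP, so PU runs at -102.40°; with |PU| = 12.8, U = (-9.9000, -42.010). Then |NU| = |U − N| = 43.160.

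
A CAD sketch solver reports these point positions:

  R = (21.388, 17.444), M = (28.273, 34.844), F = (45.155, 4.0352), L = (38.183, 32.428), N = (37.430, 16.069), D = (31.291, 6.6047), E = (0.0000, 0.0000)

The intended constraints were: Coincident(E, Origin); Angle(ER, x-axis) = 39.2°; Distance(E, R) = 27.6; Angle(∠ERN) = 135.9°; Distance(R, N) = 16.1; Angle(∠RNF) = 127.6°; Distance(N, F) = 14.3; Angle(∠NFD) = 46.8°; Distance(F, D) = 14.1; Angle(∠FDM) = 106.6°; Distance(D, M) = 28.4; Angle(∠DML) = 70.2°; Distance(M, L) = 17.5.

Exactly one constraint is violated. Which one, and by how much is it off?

Distance(M, L) = 17.5 — off by 7.30.

E = (0.00, 0.00) ✓; ER at 39.20° ✓; |ER| = 27.60 ✓; ∠ERN = 135.9° ✓; |RN| = 16.10 ✓; ∠RNF = 127.6° ✓; |NF| = 14.30 ✓; ∠NFD = 46.80° ✓; |FD| = 14.10 ✓; ∠FDM = 106.6° ✓; |DM| = 28.40 ✓; ∠DML = 70.20° ✓; |ML| = 10.20 ✗.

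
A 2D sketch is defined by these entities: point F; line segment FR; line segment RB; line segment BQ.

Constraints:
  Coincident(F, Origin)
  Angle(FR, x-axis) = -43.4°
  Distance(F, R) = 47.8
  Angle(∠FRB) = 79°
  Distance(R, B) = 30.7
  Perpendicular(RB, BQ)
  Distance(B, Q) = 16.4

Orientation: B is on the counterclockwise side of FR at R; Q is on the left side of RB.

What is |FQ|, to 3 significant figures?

37.4

F is at the origin; FR runs at -43.4° with length 47.8, so R = 47.8·(cos -43.4°, sin -43.4°) = (34.7, -32.8). ∠FRB = 79.0°, so RB runs at -43.4° + (180° − 79.0°) = 57.6° from the x-axis; with |RB| = 30.7, B = R + 30.7·(cos 57.6°, sin 57.6°) = (51.2, -6.92). The perpendicularity gives BQ at right angles to RB; with |BQ| = 16.4 on the left of RB, Q = B + 16.4·(-0.844, 0.536) = (37.3, 1.87). Then |FQ| = |Q − F| = 37.4.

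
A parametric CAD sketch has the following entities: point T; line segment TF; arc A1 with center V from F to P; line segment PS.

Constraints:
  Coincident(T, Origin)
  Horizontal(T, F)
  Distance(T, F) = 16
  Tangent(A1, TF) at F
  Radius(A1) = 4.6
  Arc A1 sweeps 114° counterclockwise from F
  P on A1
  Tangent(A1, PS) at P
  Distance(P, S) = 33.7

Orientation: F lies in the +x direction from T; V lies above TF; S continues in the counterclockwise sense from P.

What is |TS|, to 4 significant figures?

37.82

T is at the origin; TF is horizontal with |TF| = 16.0 and F on the +x side, so F = (16.00, 0.000). Tangency of A1 to TF means the radius VF is perpendicular to TF, so V = F + (0, 4.6) = (16.00, 4.600). On A1, F sits at bearing -90° from V; a 114° counterclockwise sweep puts P at bearing 24°, so P = V + 4.6·(cos 24°, sin 24°) = (20.20, 6.471). A1 meets PS tangentially, so VP is at right angles to PS, so PS runs along (−sin 24°, cos 24°); with |PS| = 33.7, S = (6.495, 37.26). Then |TS| = |S − T| = 37.82.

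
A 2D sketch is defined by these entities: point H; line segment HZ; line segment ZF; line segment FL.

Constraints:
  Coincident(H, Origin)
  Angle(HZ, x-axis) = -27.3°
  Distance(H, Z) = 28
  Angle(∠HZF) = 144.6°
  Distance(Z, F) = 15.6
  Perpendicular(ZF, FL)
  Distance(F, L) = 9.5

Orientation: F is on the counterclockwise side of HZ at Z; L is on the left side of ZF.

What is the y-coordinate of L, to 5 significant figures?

-1.2389

∠HZF = 144.6°, so ZF runs at -27.3° + (180° − 144.6°) = 8.1000° from the x-axis; with |ZF| = 15.6, F = Z + 15.6·(cos 8.1000°, sin 8.1000°) = (40.326, -10.644). ZF ⟂ FL; with |FL| = 9.5 on the left of ZF, L = F + 9.5·(-0.14090, 0.99002) = (38.987, -1.2389). So L.y = -1.2389.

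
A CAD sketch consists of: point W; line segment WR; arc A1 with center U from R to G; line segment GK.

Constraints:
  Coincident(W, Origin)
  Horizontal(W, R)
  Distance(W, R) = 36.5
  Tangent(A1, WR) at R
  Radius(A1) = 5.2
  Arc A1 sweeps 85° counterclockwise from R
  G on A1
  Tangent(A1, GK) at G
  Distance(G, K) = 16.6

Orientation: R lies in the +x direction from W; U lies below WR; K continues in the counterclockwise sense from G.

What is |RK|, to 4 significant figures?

22.29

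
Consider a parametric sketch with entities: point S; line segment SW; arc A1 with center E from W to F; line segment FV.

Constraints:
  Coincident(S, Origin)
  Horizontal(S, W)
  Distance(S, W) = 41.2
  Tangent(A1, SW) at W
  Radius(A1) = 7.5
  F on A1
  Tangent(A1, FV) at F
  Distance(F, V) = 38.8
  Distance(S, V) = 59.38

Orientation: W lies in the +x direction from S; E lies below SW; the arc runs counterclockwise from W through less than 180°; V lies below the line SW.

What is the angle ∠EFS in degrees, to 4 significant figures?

162.3°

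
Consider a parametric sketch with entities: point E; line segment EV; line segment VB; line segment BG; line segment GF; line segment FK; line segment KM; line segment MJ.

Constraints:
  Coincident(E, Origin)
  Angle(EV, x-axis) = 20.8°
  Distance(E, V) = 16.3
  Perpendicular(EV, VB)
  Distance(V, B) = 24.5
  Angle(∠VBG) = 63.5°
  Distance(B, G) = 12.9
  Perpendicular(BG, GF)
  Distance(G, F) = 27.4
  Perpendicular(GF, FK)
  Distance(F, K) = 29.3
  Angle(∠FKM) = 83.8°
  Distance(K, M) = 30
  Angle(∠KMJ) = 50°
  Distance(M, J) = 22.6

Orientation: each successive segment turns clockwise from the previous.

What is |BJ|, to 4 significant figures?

14.11

E is at the origin; EV runs at 20.8° with length 16.3, so V = (15.24, 5.788). EV is perpendicular to VB, so VB runs at -69.20°; with |VB| = 24.5, B = (23.94, -17.11). ∠VBG = 63.5° gives BG at 174.3° from the x-axis; with |BG| = 12.9, G = (11.10, -15.83). The perpendicularity gives GF at right angles to BG, so GF runs at 84.30°; with |GF| = 27.4, F = (13.82, 11.43). The perpendicularity gives FK at right angles to GF, so FK runs at -5.700°; with |FK| = 29.3, K = (42.98, 8.521). ∠FKM = 83.8° gives KM at -101.9° from the x-axis; with |KM| = 30.0, M = (36.79, -20.83). ∠KMJ = 50.0° gives MJ at 128.1° from the x-axis; with |MJ| = 22.6, J = (22.85, -3.050). Then |BJ| = |J − B| = 14.11.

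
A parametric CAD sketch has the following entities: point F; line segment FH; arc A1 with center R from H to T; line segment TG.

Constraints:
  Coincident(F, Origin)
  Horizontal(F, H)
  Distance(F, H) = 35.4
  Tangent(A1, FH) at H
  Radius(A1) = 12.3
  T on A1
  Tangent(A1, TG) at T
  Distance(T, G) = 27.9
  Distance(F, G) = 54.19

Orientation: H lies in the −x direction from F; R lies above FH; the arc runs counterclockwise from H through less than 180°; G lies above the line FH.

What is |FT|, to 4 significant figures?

28.98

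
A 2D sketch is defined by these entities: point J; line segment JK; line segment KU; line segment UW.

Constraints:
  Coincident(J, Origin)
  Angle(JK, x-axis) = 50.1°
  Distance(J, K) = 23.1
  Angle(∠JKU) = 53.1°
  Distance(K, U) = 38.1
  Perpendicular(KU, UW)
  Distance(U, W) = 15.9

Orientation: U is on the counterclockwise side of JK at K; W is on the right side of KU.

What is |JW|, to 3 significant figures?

42.1

∠JKU = 53.1°, so KU runs at 50.1° + (180° − 53.1°) = 177° from the x-axis; with |KU| = 38.1, U = K + 38.1·(cos 177°, sin 177°) = (-23.2, 19.7). The perpendicularity gives UW at right angles to KU; with |UW| = 15.9 on the right of KU, W = U + 15.9·(0.0523, 0.999) = (-22.4, 35.6). Then |JW| = |W − J| = 42.1.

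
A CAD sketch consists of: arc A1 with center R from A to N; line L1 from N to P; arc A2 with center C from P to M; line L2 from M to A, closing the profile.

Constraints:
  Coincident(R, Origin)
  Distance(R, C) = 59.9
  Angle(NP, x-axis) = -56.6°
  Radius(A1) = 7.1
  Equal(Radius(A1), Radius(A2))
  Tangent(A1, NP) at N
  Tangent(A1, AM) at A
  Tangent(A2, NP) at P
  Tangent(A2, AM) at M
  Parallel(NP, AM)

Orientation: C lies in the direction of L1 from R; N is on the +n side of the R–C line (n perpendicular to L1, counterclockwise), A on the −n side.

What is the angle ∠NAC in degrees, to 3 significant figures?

83.2°

R is at the origin and C lies 59.9 along u from R, so C = 59.9·u = (33.0, -50.0). Tangency of A1 to both parallel lines with radius 7.1 puts N and A at R ± 7.1·n: N = (5.93, 3.91), A = (-5.93, -3.91). Then cos ∠NAC = AN·AC / (|AN||AC|), giving 83.2°.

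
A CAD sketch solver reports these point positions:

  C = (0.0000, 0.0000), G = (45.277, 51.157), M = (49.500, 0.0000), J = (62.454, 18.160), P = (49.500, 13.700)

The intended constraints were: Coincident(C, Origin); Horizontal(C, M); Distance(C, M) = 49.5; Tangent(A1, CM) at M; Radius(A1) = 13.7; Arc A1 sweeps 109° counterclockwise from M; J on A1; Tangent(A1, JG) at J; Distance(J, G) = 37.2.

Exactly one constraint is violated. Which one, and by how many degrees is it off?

Tangent(A1, JG) at J — off by 8.50°.

C = (0.00, 0.00) ✓; C.y = 0.00, M.y = 0.00 ✓; |CM| = 49.50 ✓; ∠(PM, MC) = 90.00° ✓; |PM| = 13.70 ✓; bearing(P→J) − bearing(P→M) = 109.0° ✓; |PJ| = 13.70 ✓; ∠(PJ, JG) = 81.50° ✗; |JG| = 37.20 ✓.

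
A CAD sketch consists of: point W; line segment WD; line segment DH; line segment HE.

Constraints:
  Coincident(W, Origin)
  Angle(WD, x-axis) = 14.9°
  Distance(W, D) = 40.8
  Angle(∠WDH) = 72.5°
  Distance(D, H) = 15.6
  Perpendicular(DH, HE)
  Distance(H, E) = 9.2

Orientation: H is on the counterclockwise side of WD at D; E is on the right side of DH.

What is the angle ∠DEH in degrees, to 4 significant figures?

59.47°

W is at the origin; WD runs at 14.9° with length 40.8, so D = 40.8·(cos 14.9°, sin 14.9°) = (39.43, 10.49). ∠WDH = 72.5°, so DH runs at 14.9° + (180° − 72.5°) = 122.4° from the x-axis; with |DH| = 15.6, H = D + 15.6·(cos 122.4°, sin 122.4°) = (31.07, 23.66). DH ⟂ HE; with |HE| = 9.2 on the right of DH, E = H + 9.2·(0.8443, 0.5358) = (38.84, 28.59). Then cos ∠DEH = ED·EH / (|ED||EH|), giving 59.47°.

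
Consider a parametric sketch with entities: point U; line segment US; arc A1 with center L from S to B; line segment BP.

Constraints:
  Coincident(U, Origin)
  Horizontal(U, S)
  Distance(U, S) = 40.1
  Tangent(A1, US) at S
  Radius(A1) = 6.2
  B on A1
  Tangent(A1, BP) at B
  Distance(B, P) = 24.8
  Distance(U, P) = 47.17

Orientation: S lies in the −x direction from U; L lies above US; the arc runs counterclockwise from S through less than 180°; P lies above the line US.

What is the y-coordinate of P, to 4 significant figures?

31.31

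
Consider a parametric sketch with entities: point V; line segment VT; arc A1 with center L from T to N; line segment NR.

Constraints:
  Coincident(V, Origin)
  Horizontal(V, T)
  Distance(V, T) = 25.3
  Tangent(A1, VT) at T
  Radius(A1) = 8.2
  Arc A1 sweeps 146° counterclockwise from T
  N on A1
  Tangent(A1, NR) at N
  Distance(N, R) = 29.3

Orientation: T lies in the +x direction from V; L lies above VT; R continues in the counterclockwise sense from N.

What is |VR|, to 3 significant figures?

31.9

On A1, T sits at bearing -90° from L; a 146° counterclockwise sweep puts N at bearing 56°, so N = L + 8.2·(cos 56°, sin 56°) = (29.9, 15.0). The tangent condition forces LN to be normal to NR, so NR runs along (−sin 56°, cos 56°); with |NR| = 29.3, R = (5.59, 31.4). Then |VR| = |R − V| = 31.9.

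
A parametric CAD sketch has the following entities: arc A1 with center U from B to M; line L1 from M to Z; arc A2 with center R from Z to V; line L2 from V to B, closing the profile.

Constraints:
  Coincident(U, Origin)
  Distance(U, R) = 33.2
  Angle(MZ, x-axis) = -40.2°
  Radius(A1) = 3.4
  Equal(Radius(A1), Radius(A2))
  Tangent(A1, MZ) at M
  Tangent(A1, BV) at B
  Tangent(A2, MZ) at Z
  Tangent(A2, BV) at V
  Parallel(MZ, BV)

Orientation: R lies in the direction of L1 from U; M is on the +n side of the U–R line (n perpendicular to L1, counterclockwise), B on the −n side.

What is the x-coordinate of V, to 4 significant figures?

23.16

The slot axis is L1's direction at -40.2°, so u = (cos -40.2°, sin -40.2°) = (0.7638, -0.6455) and n = (−sin -40.2°, cos -40.2°) = (0.6455, 0.7638). U is at the origin and R lies 33.2 along u from U, so R = 33.2·u = (25.36, -21.43). Tangency of A1 to both parallel lines with radius 3.4 puts M and B at U ± 3.4·n: M = (2.195, 2.597), B = (-2.195, -2.597). Equal radii place Z and V the same way about R: Z = R + 3.4·n = (27.55, -18.83), V = R − 3.4·n = (23.16, -24.03). So V.x = 23.16.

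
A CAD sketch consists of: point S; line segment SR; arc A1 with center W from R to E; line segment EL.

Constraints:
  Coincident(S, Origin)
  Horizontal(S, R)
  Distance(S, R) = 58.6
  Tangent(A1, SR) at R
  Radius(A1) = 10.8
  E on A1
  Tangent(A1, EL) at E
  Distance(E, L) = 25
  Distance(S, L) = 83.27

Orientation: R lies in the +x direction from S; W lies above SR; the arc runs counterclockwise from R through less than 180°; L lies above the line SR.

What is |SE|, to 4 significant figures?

69.06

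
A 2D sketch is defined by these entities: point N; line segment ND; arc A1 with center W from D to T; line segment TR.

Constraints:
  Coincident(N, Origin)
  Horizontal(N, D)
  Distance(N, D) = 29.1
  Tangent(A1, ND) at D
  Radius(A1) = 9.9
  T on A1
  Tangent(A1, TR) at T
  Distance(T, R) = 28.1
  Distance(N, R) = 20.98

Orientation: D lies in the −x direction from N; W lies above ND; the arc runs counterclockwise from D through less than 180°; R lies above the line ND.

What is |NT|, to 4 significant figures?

22.72

Checks: ∠(WD, DN) = 90.00° ✓; |WD| = 9.900 ✓; |WT| = 9.900 ✓; ∠(WT, TR) = 90.00° ✓; |TR| = 28.10 ✓; |NR| = 20.98 ✓.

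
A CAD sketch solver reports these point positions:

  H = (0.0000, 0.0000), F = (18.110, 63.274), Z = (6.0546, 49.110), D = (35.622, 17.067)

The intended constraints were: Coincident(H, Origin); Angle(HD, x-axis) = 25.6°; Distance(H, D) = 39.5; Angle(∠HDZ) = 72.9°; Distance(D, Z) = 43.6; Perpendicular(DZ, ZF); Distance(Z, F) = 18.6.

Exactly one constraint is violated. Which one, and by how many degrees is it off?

Perpendicular(DZ, ZF) — off by 6.90°.

H = (0.00, 0.00) ✓; HD at 25.60° ✓; |HD| = 39.50 ✓; ∠HDZ = 72.90° ✓; |DZ| = 43.60 ✓; ∠(DZ, ZF) = 83.10° ✗; |ZF| = 18.60 ✓.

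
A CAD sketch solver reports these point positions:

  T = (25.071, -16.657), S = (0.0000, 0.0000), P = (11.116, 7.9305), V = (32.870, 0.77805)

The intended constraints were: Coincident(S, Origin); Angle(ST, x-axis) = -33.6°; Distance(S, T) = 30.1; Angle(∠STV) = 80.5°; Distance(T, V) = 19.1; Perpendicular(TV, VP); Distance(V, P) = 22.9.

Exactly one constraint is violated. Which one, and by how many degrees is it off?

Perpendicular(TV, VP) — off by 5.90°.

S = (0.00, 0.00) ✓; ST at -33.60° ✓; |ST| = 30.10 ✓; ∠STV = 80.50° ✓; |TV| = 19.10 ✓; ∠(TV, VP) = 95.90° ✗; |VP| = 22.90 ✓.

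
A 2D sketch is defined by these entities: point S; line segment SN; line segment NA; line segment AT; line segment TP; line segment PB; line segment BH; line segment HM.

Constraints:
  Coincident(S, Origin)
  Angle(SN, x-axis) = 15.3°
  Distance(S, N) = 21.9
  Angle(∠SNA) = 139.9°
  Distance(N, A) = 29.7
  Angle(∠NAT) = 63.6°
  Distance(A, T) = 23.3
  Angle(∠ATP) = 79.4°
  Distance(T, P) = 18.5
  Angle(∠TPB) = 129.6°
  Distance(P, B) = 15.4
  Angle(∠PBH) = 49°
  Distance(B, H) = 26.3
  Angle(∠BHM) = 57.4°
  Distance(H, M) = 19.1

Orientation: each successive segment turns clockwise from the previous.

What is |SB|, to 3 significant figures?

28.6

S is at the origin; SN runs at 15.3° with length 21.9, so N = (21.1, 5.78). ∠SNA = 139.9° gives NA at -24.8° from the x-axis; with |NA| = 29.7, A = (48.1, -6.68). ∠NAT = 63.6° gives AT at -141° from the x-axis; with |AT| = 23.3, T = (29.9, -21.3). ∠ATP = 79.4° gives TP at 118° from the x-axis; with |TP| = 18.5, P = (21.2, -4.97). ∠TPB = 129.6° gives PB at 67.8° from the x-axis; with |PB| = 15.4, B = (27.0, 9.28). Then |SB| = |B − S| = 28.6.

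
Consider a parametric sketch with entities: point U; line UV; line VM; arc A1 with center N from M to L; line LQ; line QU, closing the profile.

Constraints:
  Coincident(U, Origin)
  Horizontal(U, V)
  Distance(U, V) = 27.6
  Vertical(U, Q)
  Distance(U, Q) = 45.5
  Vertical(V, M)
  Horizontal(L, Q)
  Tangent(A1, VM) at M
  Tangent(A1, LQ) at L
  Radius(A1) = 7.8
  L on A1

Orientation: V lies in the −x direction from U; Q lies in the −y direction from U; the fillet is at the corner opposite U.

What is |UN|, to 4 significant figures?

42.58

U is at the origin; U and V share the same y with |UV| = 27.6 and V on the −x side, so V = (-27.60, 0.000). U and Q share the same x with |UQ| = 45.5 and Q on the −y side, so Q = (0.000, -45.50). The virtual corner opposite U is at (-27.60, -45.50). The tangent condition forces NM to be normal to VM and since A1 is tangent to LQ there, NL ⟂ LQ, with radius 7.8, so the center N sits 7.8 in from both sides at N = (-19.80, -37.70). Then |UN| = |N − U| = 42.58.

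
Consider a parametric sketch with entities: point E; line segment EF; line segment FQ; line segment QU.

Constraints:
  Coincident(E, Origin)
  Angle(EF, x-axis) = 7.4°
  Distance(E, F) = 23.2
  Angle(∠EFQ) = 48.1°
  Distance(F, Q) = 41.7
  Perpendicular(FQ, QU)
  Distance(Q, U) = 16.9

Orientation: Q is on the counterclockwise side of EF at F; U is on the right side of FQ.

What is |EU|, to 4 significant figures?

43.06

E is at the origin; EF runs at 7.4° with length 23.2, so F = 23.2·(cos 7.4°, sin 7.4°) = (23.01, 2.988). ∠EFQ = 48.1°, so FQ runs at 7.4° + (180° − 48.1°) = 139.3° from the x-axis; with |FQ| = 41.7, Q = F + 41.7·(cos 139.3°, sin 139.3°) = (-8.607, 30.18). The perpendicularity gives QU at right angles to FQ; with |QU| = 16.9 on the right of FQ, U = Q + 16.9·(0.6521, 0.7581) = (2.413, 42.99). Then |EU| = |U − E| = 43.06.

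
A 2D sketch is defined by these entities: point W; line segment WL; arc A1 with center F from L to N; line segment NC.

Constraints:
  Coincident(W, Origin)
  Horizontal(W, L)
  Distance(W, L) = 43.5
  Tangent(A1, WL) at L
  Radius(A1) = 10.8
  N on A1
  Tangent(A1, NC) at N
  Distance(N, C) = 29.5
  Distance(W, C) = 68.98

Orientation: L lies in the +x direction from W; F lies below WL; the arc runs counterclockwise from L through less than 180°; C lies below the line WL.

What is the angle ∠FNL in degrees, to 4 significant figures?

22.55°

W is at the origin; W and L share the same y with |WL| = 43.5 and L on the +x side, so L = (43.50, 0.000). Tangency of A1 to WL means the radius FL is perpendicular to WL, so F = L + (0, -10.8) = (43.50, -10.80). Since FN ⟂ NC (tangency), |FC| = √(10.8² + 29.5²) = 31.41 regardless of where N sits on A1. So C lies on both circle(W, 68.98) and circle(F, 31.41); the below-WL intersection is C = (56.68, -39.32). N is the foot of the tangent from C: N = (35.85, -18.42).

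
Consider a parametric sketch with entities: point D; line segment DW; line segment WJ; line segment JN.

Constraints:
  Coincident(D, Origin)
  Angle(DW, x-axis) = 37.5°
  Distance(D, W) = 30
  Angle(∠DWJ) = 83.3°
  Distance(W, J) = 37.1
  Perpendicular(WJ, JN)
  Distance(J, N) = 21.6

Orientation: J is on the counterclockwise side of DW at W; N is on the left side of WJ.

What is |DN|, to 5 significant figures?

34.585

D is at the origin; DW runs at 37.5° with length 30.0, so W = 30.0·(cos 37.5°, sin 37.5°) = (23.801, 18.263). ∠DWJ = 83.3°, so WJ runs at 37.5° + (180° − 83.3°) = 134.20° from the x-axis; with |WJ| = 37.1, J = W + 37.1·(cos 134.20°, sin 134.20°) = (-2.0642, 44.860). The perpendicularity gives JN at right angles to WJ; with |JN| = 21.6 on the left of WJ, N = J + 21.6·(-0.71691, -0.69717) = (-17.549, 29.801). Then |DN| = |N − D| = 34.585.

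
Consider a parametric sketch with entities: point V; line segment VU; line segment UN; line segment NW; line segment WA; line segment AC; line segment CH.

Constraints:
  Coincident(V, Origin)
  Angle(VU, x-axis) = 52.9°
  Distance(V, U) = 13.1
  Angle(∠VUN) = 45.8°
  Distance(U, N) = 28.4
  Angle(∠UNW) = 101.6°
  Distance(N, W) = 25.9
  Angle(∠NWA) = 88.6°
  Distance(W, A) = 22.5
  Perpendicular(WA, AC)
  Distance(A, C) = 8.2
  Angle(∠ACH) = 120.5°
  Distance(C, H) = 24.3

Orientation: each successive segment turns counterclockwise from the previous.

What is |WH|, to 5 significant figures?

20.593

V is at the origin; VU runs at 52.9° with length 13.1, so U = (7.9020, 10.448). ∠VUN = 45.8° gives UN at -172.90° from the x-axis; with |UN| = 28.4, N = (-20.280, 6.9381). ∠UNW = 101.6° gives NW at -94.500° from the x-axis; with |NW| = 25.9, W = (-22.312, -18.882). ∠NWA = 88.6° gives WA at -3.1000° from the x-axis; with |WA| = 22.5, A = (0.15478, -20.099). WA ⟂ AC, so AC runs at 86.900°; with |AC| = 8.2, C = (0.59823, -11.911). ∠ACH = 120.5° gives CH at 146.40° from the x-axis; with |CH| = 24.3, H = (-19.642, 1.5366). Then |WH| = |H − W| = 20.593.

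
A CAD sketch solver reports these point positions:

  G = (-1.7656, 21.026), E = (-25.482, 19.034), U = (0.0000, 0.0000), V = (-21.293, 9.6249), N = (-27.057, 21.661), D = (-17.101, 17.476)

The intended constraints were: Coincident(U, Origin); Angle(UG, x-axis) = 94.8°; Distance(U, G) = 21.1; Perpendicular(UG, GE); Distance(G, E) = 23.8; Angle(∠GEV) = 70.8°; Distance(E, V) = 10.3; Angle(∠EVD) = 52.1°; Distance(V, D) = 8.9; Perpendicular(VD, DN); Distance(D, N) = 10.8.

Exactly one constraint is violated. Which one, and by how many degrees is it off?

Perpendicular(VD, DN) — off by 5.30°.

U = (0.00, 0.00) ✓; UG at 94.80° ✓; |UG| = 21.10 ✓; ∠(UG, GE) = 90.00° ✓; |GE| = 23.80 ✓; ∠GEV = 70.80° ✓; |EV| = 10.30 ✓; ∠EVD = 52.10° ✓; |VD| = 8.900 ✓; ∠(VD, DN) = 95.30° ✗; |DN| = 10.80 ✓.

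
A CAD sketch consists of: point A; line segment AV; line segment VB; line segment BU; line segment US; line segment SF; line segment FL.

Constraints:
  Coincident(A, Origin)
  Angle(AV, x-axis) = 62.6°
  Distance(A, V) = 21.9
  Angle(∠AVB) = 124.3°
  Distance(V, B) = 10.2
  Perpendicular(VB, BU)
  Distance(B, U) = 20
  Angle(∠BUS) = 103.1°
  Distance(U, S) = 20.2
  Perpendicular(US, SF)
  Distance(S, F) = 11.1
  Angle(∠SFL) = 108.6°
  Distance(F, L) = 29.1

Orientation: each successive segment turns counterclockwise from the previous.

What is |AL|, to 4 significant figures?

31.86

A is at the origin; AV runs at 62.6° with length 21.9, so V = (10.08, 19.44). ∠AVB = 124.3° gives VB at 118.3° from the x-axis; with |VB| = 10.2, B = (5.243, 28.42). VB ⟂ BU, so BU runs at -151.7°; with |BU| = 20.0, U = (-12.37, 18.94). ∠BUS = 103.1° gives US at -74.80° from the x-axis; with |US| = 20.2, S = (-7.071, -0.5511). The perpendicularity gives SF at right angles to US, so SF runs at 15.20°; with |SF| = 11.1, F = (3.641, 2.359). ∠SFL = 108.6° gives FL at 86.60° from the x-axis; with |FL| = 29.1, L = (5.367, 31.41). Then |AL| = |L − A| = 31.86.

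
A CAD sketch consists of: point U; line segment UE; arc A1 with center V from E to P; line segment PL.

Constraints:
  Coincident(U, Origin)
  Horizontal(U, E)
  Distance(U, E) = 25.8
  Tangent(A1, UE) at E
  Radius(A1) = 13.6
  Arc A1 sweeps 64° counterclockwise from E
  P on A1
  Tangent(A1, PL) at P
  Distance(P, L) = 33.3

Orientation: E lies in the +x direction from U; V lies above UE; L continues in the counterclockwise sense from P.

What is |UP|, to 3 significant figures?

38.8

Since A1 is tangent to UE there, VE ⟂ UE, so V = E + (0, 13.6) = (25.8, 13.6). On A1, E sits at bearing -90° from V; a 64° counterclockwise sweep puts P at bearing -26°, so P = V + 13.6·(cos -26°, sin -26°) = (38.0, 7.64). Then |UP| = |P − U| = 38.8.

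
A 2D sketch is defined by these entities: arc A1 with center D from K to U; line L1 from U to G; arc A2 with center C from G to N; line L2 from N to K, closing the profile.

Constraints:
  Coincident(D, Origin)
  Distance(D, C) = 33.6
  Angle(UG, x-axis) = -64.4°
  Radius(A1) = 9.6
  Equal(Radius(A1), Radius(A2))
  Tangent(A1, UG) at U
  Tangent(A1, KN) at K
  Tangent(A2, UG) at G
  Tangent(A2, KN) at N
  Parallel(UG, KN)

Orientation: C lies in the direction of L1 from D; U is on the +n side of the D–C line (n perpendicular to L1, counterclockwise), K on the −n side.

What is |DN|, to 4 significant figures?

34.94

The slot axis is L1's direction at -64.4°, so u = (cos -64.4°, sin -64.4°) = (0.4321, -0.9018) and n = (−sin -64.4°, cos -64.4°) = (0.9018, 0.4321). D is at the origin and C lies 33.6 along u from D, so C = 33.6·u = (14.52, -30.30). Tangency of A1 to both parallel lines with radius 9.6 puts U and K at D ± 9.6·n: U = (8.658, 4.148), K = (-8.658, -4.148). Equal radii place G and N the same way about C: G = C + 9.6·n = (23.18, -26.15), N = C − 9.6·n = (5.860, -34.45). Then |DN| = |N − D| = 34.94.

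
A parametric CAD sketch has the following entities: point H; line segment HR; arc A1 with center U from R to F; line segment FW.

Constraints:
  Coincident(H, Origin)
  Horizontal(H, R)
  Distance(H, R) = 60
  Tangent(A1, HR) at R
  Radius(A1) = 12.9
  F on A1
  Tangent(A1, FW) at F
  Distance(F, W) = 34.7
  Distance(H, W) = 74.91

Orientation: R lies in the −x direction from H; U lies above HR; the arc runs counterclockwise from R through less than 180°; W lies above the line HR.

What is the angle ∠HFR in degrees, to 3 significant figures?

109°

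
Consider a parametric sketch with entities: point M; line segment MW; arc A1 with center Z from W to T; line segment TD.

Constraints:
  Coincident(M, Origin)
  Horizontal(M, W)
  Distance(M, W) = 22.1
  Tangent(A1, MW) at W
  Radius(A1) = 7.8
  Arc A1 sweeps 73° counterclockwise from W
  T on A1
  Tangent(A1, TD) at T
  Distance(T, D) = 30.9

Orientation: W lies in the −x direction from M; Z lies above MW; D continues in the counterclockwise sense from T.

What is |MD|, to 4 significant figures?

35.51

M is at the origin; MW is horizontal with |MW| = 22.1 and W on the −x side, so W = (-22.10, 0.000). Since A1 is tangent to MW there, ZW ⟂ MW, so Z = W + (0, 7.8) = (-22.10, 7.800). On A1, W sits at bearing -90° from Z; a 73° counterclockwise sweep puts T at bearing -17°, so T = Z + 7.8·(cos -17°, sin -17°) = (-14.64, 5.520). A1 meets TD tangentially, so ZT is at right angles to TD, so TD runs along (−sin -17°, cos -17°); with |TD| = 30.9, D = (-5.607, 35.07). Then |MD| = |D − M| = 35.51.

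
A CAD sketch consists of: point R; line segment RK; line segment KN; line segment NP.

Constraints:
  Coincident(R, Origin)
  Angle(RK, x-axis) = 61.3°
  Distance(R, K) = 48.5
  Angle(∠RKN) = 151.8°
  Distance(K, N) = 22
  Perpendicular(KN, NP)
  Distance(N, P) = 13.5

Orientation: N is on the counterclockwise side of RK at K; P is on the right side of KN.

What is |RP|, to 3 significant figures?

74.3

R is at the origin; RK runs at 61.3° with length 48.5, so K = 48.5·(cos 61.3°, sin 61.3°) = (23.3, 42.5). ∠RKN = 151.8°, so KN runs at 61.3° + (180° − 151.8°) = 89.5° from the x-axis; with |KN| = 22.0, N = K + 22.0·(cos 89.5°, sin 89.5°) = (23.5, 64.5). KN is perpendicular to NP; with |NP| = 13.5 on the right of KN, P = N + 13.5·(1.00, -0.00873) = (37.0, 64.4). Then |RP| = |P − R| = 74.3.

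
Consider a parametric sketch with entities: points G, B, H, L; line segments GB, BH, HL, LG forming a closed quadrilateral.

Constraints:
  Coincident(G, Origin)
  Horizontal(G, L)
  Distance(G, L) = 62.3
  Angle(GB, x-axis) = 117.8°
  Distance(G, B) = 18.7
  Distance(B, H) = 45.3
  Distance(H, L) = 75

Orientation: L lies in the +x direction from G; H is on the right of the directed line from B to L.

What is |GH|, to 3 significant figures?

29.6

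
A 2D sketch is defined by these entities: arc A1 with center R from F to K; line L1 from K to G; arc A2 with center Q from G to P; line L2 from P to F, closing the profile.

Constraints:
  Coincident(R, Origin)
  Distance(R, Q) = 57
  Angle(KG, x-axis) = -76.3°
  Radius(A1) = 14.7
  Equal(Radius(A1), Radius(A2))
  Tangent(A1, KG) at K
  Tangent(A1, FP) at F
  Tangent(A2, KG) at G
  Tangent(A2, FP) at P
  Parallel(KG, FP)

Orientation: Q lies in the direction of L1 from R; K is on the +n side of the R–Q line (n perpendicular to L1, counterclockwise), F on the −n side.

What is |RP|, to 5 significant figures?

58.865

The slot axis is L1's direction at -76.3°, so u = (cos -76.3°, sin -76.3°) = (0.23684, -0.97155) and n = (−sin -76.3°, cos -76.3°) = (0.97155, 0.23684). R is at the origin and Q lies 57.0 along u from R, so Q = 57.0·u = (13.500, -55.378). Tangency of A1 to both parallel lines with radius 14.7 puts K and F at R ± 14.7·n: K = (14.282, 3.4815), F = (-14.282, -3.4815). Equal radii place G and P the same way about Q: G = Q + 14.7·n = (27.782, -51.897), P = Q − 14.7·n = (-0.78200, -58.860). Then |RP| = |P − R| = 58.865.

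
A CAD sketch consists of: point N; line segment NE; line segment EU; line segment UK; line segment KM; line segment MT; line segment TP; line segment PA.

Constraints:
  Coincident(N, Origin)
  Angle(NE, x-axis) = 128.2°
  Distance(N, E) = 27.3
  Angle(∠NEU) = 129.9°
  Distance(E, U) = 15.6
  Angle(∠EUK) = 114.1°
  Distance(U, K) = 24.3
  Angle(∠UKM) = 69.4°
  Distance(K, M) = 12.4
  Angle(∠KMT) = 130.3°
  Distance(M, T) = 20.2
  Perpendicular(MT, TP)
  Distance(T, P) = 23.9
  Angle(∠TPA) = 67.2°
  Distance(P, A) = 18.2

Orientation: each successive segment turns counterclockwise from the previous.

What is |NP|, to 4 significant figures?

44.71

∠KMT = 130.3° gives MT at 44.50° from the x-axis; with |MT| = 20.2, T = (-16.30, 13.07). The perpendicularity gives TP at right angles to MT, so TP runs at 134.5°; with |TP| = 23.9, P = (-33.05, 30.12). Then |NP| = |P − N| = 44.71.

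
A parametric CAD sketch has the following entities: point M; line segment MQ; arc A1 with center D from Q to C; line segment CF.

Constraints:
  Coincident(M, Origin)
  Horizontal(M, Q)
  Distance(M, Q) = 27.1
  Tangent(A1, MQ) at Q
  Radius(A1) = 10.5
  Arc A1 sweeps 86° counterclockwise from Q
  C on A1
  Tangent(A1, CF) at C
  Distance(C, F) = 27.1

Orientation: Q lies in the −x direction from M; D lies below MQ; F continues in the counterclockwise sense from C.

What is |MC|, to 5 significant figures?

38.823

M is at the origin; M and Q share the same y with |MQ| = 27.1 and Q on the −x side, so Q = (-27.100, 0.0000). A1 meets MQ tangentially, so DQ is at right angles to MQ, so D = Q + (0, -10.5) = (-27.100, -10.500). On A1, Q sits at bearing 90° from D; an 86° counterclockwise sweep puts C at bearing 176°, so C = D + 10.5·(cos 176°, sin 176°) = (-37.574, -9.7676). Then |MC| = |C − M| = 38.823.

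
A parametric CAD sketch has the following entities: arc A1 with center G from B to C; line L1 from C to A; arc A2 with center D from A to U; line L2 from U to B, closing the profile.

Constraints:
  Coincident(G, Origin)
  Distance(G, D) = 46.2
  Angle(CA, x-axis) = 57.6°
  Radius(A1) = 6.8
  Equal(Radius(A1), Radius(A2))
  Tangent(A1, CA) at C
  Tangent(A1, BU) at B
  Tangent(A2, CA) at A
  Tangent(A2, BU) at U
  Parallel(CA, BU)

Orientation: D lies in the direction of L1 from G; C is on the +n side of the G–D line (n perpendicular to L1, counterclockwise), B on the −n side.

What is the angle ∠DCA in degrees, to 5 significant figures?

8.3730°

Tangency of A1 to both parallel lines with radius 6.8 puts C and B at G ± 6.8·n: C = (-5.7414, 3.6436), B = (5.7414, -3.6436). Equal radii place A and U the same way about D: A = D + 6.8·n = (19.014, 42.652), U = D − 6.8·n = (30.497, 35.364). Then cos ∠DCA = CD·CA / (|CD||CA|), giving 8.3730°.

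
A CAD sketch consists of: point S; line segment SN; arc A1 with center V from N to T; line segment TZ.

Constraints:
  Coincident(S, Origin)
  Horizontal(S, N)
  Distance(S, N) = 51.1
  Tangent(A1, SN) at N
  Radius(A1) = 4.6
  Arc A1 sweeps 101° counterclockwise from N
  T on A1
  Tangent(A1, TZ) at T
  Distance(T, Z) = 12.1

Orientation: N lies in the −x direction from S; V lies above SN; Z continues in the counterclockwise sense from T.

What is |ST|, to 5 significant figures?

46.905

S is at the origin; SN is horizontal with |SN| = 51.1 and N on the −x side, so N = (-51.100, 0.0000). Since A1 is tangent to SN there, VN ⟂ SN, so V = N + (0, 4.6) = (-51.100, 4.6000). On A1, N sits at bearing -90° from V; a 101° counterclockwise sweep puts T at bearing 11°, so T = V + 4.6·(cos 11°, sin 11°) = (-46.585, 5.4777). Then |ST| = |T − S| = 46.905.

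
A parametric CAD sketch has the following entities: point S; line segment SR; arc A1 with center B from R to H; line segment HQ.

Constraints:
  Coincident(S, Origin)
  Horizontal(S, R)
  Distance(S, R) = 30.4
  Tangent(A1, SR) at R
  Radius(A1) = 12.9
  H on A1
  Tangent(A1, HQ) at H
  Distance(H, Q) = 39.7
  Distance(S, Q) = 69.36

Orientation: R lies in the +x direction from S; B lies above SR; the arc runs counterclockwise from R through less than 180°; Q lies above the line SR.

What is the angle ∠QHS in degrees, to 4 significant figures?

110.1°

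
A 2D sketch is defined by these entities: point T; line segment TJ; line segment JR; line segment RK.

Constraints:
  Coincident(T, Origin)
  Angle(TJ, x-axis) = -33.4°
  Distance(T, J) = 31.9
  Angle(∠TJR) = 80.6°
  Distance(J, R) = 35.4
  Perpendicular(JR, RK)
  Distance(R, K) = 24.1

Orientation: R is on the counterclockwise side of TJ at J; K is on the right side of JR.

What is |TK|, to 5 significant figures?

63.243

∠TJR = 80.6°, so JR runs at -33.4° + (180° − 80.6°) = 66.000° from the x-axis; with |JR| = 35.4, R = J + 35.4·(cos 66.000°, sin 66.000°) = (41.030, 14.779). JR is perpendicular to RK; with |RK| = 24.1 on the right of JR, K = R + 24.1·(0.91355, -0.40674) = (63.047, 4.9768). Then |TK| = |K − T| = 63.243.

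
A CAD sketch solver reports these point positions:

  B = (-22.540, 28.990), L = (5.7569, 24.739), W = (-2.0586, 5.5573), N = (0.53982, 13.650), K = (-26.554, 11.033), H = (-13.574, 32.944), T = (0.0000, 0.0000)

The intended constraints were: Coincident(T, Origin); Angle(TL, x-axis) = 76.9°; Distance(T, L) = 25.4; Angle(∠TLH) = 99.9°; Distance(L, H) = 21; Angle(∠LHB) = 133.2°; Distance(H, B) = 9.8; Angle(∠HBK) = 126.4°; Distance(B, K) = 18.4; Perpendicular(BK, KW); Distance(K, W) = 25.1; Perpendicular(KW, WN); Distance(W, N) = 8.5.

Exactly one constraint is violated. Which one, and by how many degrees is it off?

Perpendicular(KW, WN) — off by 5.20°.

T = (0.00, 0.00) ✓; TL at 76.90° ✓; |TL| = 25.40 ✓; ∠TLH = 99.90° ✓; |LH| = 21.00 ✓; ∠LHB = 133.2° ✓; |HB| = 9.799 ✓; ∠HBK = 126.4° ✓; |BK| = 18.40 ✓; ∠(BK, KW) = 90.00° ✓; |KW| = 25.10 ✓; ∠(KW, WN) = 84.80° ✗; |WN| = 8.500 ✓.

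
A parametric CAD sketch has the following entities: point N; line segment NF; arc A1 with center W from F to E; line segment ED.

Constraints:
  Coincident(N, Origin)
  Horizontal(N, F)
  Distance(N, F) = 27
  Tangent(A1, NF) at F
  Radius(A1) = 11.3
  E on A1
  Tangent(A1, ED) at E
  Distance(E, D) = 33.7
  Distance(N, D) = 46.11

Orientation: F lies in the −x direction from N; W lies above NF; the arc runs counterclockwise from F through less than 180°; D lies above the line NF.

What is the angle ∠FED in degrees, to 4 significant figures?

137.0°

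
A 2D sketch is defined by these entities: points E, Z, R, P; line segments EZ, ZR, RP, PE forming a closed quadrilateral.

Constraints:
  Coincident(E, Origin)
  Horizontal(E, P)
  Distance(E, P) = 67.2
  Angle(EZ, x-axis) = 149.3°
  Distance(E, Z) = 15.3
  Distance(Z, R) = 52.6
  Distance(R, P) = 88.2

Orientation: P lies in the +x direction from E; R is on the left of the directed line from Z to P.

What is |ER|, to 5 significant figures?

58.444

E is at the origin; EP is horizontal with |EP| = 67.2 and P in +x, so P = (67.2, 0). EZ runs at 149.3° with |EZ| = 15.3, so Z = (-13.156, 7.8113). R is determined by |ZR| = 52.6 and |RP| = 88.2 together: it lies at the intersection of circle(Z, 52.6) and circle(P, 88.2). With |ZP| = 80.735, the foot of the radical line on ZP is 9.3243 from Z and the perpendicular offset is √(52.6² − 9.3243²) = 51.767. Taking the left-of-ZP solution: R = (1.1334, 58.433).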